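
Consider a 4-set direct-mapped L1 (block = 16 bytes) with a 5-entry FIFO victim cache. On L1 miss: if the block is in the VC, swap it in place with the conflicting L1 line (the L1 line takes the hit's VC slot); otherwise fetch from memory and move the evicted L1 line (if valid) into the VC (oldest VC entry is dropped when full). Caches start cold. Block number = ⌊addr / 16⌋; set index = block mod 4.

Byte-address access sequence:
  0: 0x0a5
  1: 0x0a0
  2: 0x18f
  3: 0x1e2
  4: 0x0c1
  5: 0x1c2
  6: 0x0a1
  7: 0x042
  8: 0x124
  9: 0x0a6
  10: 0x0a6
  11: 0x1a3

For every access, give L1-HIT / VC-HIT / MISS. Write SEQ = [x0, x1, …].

0: 0xa5 (blk 10, set 2) → MISS  vc=[]
1: 0xa0 (blk 10, set 2) → L1-HIT  vc=[]
2: 0x18f (blk 24, set 0) → MISS  vc=[]
3: 0x1e2 (blk 30, set 2) → MISS  vc=[10]
4: 0xc1 (blk 12, set 0) → MISS  vc=[10, 24]
5: 0x1c2 (blk 28, set 0) → MISS  vc=[10, 24, 12]
6: 0xa1 (blk 10, set 2) → VC-HIT  vc=[30, 24, 12]
7: 0x42 (blk 4, set 0) → MISS  vc=[30, 24, 12, 28]
8: 0x124 (blk 18, set 2) → MISS  vc=[30, 24, 12, 28, 10]
9: 0xa6 (blk 10, set 2) → VC-HIT  vc=[30, 24, 12, 28, 18]
10: 0xa6 (blk 10, set 2) → L1-HIT  vc=[30, 24, 12, 28, 18]
11: 0x1a3 (blk 26, set 2) → MISS  vc=[24, 12, 28, 18, 10]

SEQ = [MISS, L1-HIT, MISS, MISS, MISS, MISS, VC-HIT, MISS, MISS, VC-HIT, L1-HIT, MISS]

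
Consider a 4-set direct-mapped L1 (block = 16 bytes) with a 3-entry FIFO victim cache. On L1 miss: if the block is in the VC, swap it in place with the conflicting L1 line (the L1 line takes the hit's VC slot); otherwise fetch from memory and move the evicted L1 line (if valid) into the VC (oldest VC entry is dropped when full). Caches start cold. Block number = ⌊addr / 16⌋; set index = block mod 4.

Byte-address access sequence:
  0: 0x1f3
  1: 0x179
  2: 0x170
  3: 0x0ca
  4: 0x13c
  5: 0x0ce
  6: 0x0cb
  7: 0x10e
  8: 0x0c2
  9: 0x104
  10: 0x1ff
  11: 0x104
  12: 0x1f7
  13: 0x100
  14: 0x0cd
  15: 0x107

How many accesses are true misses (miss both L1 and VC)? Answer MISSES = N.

#0 0x1f3→b31/s3 MISS; vc=[]
#1 0x179→b23/s3 MISS; vc=[31]
#2 0x170→b23/s3 L1-HIT; vc=[31]
#3 0xca→b12/s0 MISS; vc=[31]
#4 0x13c→b19/s3 MISS; vc=[31,23]
#5 0xce→b12/s0 L1-HIT; vc=[31,23]
#6 0xcb→b12/s0 L1-HIT; vc=[31,23]
#7 0x10e→b16/s0 MISS; vc=[31,23,12]
#8 0xc2→b12/s0 VC-HIT; vc=[31,23,16]
#9 0x104→b16/s0 VC-HIT; vc=[31,23,12]
#10 0x1ff→b31/s3 VC-HIT; vc=[19,23,12]
#11 0x104→b16/s0 L1-HIT; vc=[19,23,12]
#12 0x1f7→b31/s3 L1-HIT; vc=[19,23,12]
#13 0x100→b16/s0 L1-HIT; vc=[19,23,12]
#14 0xcd→b12/s0 VC-HIT; vc=[19,23,16]
#15 0x107→b16/s0 VC-HIT; vc=[19,23,12]

MISSES = 5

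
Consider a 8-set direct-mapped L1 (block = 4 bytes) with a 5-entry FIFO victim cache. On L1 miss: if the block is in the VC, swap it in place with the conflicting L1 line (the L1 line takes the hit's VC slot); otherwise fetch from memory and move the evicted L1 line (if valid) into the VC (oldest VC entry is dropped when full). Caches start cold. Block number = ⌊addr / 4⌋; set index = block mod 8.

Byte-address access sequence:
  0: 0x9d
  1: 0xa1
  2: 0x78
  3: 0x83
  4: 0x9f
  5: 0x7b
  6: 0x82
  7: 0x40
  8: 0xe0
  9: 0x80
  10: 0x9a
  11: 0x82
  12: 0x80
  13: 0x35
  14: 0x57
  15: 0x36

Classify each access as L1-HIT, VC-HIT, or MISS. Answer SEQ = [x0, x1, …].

SEQ = [MISS, MISS, MISS, MISS, L1-HIT, L1-HIT, L1-HIT, MISS, MISS, VC-HIT, MISS, L1-HIT, L1-HIT, MISS, MISS, VC-HIT]

  [0] addr=0x9d blk=39 s=7: MISS | VC []
  [1] addr=0xa1 blk=40 s=0: MISS | VC []
  [2] addr=0x78 blk=30 s=6: MISS | VC []
  [3] addr=0x83 blk=32 s=0: MISS | VC [40]
  [4] addr=0x9f blk=39 s=7: L1-HIT | VC [40]
  [5] addr=0x7b blk=30 s=6: L1-HIT | VC [40]
  [6] addr=0x82 blk=32 s=0: L1-HIT | VC [40]
  [7] addr=0x40 blk=16 s=0: MISS | VC [40, 32]
  [8] addr=0xe0 blk=56 s=0: MISS | VC [40, 32, 16]
  [9] addr=0x80 blk=32 s=0: VC-HIT | VC [40, 56, 16]
  [10] addr=0x9a blk=38 s=6: MISS | VC [40, 56, 16, 30]
  [11] addr=0x82 blk=32 s=0: L1-HIT | VC [40, 56, 16, 30]
  [12] addr=0x80 blk=32 s=0: L1-HIT | VC [40, 56, 16, 30]
  [13] addr=0x35 blk=13 s=5: MISS | VC [40, 56, 16, 30]
  [14] addr=0x57 blk=21 s=5: MISS | VC [40, 56, 16, 30, 13]
  [15] addr=0x36 blk=13 s=5: VC-HIT | VC [40, 56, 16, 30, 21]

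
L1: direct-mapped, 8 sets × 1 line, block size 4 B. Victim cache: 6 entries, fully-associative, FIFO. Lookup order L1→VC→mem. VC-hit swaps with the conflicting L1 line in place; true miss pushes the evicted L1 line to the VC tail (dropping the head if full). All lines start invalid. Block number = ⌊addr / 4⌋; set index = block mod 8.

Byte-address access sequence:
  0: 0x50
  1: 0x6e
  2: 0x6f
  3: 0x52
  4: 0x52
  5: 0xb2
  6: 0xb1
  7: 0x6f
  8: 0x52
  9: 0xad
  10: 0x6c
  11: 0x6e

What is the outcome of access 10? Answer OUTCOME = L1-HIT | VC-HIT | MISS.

  [0] addr=0x50 blk=20 s=4: MISS | VC []
  [1] addr=0x6e blk=27 s=3: MISS | VC []
  [2] addr=0x6f blk=27 s=3: L1-HIT | VC []
  [3] addr=0x52 blk=20 s=4: L1-HIT | VC []
  [4] addr=0x52 blk=20 s=4: L1-HIT | VC []
  [5] addr=0xb2 blk=44 s=4: MISS | VC [20]
  [6] addr=0xb1 blk=44 s=4: L1-HIT | VC [20]
  [7] addr=0x6f blk=27 s=3: L1-HIT | VC [20]
  [8] addr=0x52 blk=20 s=4: VC-HIT | VC [44]
  [9] addr=0xad blk=43 s=3: MISS | VC [44, 27]
  [10] addr=0x6c blk=27 s=3: VC-HIT | VC [44, 43]
  [11] addr=0x6e blk=27 s=3: L1-HIT | VC [44, 43]

OUTCOME = VC-HIT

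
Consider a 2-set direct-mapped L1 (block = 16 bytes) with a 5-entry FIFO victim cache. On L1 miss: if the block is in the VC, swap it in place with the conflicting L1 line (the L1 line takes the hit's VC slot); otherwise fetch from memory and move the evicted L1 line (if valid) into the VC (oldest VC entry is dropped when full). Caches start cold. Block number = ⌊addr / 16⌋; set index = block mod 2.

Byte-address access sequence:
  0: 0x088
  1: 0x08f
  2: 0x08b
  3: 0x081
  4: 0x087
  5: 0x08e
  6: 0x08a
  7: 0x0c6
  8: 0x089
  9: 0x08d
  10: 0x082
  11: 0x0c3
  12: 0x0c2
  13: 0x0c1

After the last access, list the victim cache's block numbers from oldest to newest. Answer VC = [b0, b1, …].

  [0] addr=0x88 blk=8 s=0: MISS | VC []
  [1] addr=0x8f blk=8 s=0: L1-HIT | VC []
  [2] addr=0x8b blk=8 s=0: L1-HIT | VC []
  [3] addr=0x81 blk=8 s=0: L1-HIT | VC []
  [4] addr=0x87 blk=8 s=0: L1-HIT | VC []
  [5] addr=0x8e blk=8 s=0: L1-HIT | VC []
  [6] addr=0x8a blk=8 s=0: L1-HIT | VC []
  [7] addr=0xc6 blk=12 s=0: MISS | VC [8]
  [8] addr=0x89 blk=8 s=0: VC-HIT | VC [12]
  [9] addr=0x8d blk=8 s=0: L1-HIT | VC [12]
  [10] addr=0x82 blk=8 s=0: L1-HIT | VC [12]
  [11] addr=0xc3 blk=12 s=0: VC-HIT | VC [8]
  [12] addr=0xc2 blk=12 s=0: L1-HIT | VC [8]
  [13] addr=0xc1 blk=12 s=0: L1-HIT | VC [8]

VC = [8]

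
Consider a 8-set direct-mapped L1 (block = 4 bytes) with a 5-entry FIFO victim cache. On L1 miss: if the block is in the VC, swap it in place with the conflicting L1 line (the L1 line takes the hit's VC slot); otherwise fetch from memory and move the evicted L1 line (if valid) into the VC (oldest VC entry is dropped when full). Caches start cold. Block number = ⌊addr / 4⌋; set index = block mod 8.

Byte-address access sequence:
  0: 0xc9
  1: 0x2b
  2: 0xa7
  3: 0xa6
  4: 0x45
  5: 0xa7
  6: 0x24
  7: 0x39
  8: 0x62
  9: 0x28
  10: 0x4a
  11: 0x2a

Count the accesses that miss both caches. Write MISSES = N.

MISSES = 8

0: 0xc9 (blk 50, set 2) → MISS  vc=[]
1: 0x2b (blk 10, set 2) → MISS  vc=[50]
2: 0xa7 (blk 41, set 1) → MISS  vc=[50]
3: 0xa6 (blk 41, set 1) → L1-HIT  vc=[50]
4: 0x45 (blk 17, set 1) → MISS  vc=[50, 41]
5: 0xa7 (blk 41, set 1) → VC-HIT  vc=[50, 17]
6: 0x24 (blk 9, set 1) → MISS  vc=[50, 17, 41]
7: 0x39 (blk 14, set 6) → MISS  vc=[50, 17, 41]
8: 0x62 (blk 24, set 0) → MISS  vc=[50, 17, 41]
9: 0x28 (blk 10, set 2) → L1-HIT  vc=[50, 17, 41]
10: 0x4a (blk 18, set 2) → MISS  vc=[50, 17, 41, 10]
11: 0x2a (blk 10, set 2) → VC-HIT  vc=[50, 17, 41, 18]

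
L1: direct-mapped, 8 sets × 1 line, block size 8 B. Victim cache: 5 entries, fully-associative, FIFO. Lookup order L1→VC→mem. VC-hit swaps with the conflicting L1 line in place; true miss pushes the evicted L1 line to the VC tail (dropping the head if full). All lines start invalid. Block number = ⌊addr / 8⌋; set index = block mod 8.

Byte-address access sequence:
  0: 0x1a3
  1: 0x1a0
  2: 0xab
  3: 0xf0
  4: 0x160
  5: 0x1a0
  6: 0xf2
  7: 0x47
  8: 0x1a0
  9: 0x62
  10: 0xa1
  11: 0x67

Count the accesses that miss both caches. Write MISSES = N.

MISSES = 7

0: 0x1a3 (blk 52, set 4) → MISS  vc=[]
1: 0x1a0 (blk 52, set 4) → L1-HIT  vc=[]
2: 0xab (blk 21, set 5) → MISS  vc=[]
3: 0xf0 (blk 30, set 6) → MISS  vc=[]
4: 0x160 (blk 44, set 4) → MISS  vc=[52]
5: 0x1a0 (blk 52, set 4) → VC-HIT  vc=[44]
6: 0xf2 (blk 30, set 6) → L1-HIT  vc=[44]
7: 0x47 (blk 8, set 0) → MISS  vc=[44]
8: 0x1a0 (blk 52, set 4) → L1-HIT  vc=[44]
9: 0x62 (blk 12, set 4) → MISS  vc=[44, 52]
10: 0xa1 (blk 20, set 4) → MISS  vc=[44, 52, 12]
11: 0x67 (blk 12, set 4) → VC-HIT  vc=[44, 52, 20]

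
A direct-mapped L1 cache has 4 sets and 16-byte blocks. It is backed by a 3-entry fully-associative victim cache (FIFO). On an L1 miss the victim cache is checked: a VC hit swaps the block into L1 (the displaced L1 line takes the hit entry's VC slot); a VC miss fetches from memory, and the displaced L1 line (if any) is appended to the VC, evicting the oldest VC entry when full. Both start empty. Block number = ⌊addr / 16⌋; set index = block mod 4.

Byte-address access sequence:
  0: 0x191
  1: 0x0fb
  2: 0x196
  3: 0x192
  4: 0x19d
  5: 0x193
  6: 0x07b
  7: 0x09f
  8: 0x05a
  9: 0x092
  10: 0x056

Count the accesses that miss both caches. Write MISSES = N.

  [0] addr=0x191 blk=25 s=1: MISS | VC []
  [1] addr=0xfb blk=15 s=3: MISS | VC []
  [2] addr=0x196 blk=25 s=1: L1-HIT | VC []
  [3] addr=0x192 blk=25 s=1: L1-HIT | VC []
  [4] addr=0x19d blk=25 s=1: L1-HIT | VC []
  [5] addr=0x193 blk=25 s=1: L1-HIT | VC []
  [6] addr=0x7b blk=7 s=3: MISS | VC [15]
  [7] addr=0x9f blk=9 s=1: MISS | VC [15, 25]
  [8] addr=0x5a blk=5 s=1: MISS | VC [15, 25, 9]
  [9] addr=0x92 blk=9 s=1: VC-HIT | VC [15, 25, 5]
  [10] addr=0x56 blk=5 s=1: VC-HIT | VC [15, 25, 9]

MISSES = 5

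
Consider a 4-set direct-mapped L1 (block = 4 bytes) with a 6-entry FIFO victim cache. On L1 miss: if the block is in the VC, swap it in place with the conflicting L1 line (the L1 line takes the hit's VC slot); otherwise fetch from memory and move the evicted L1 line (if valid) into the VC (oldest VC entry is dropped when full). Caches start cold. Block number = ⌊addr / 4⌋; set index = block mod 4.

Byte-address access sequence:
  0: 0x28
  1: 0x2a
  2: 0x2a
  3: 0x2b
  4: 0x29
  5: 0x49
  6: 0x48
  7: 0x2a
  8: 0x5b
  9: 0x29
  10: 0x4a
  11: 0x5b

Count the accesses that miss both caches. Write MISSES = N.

#0 0x28→b10/s2 MISS; vc=[]
#1 0x2a→b10/s2 L1-HIT; vc=[]
#2 0x2a→b10/s2 L1-HIT; vc=[]
#3 0x2b→b10/s2 L1-HIT; vc=[]
#4 0x29→b10/s2 L1-HIT; vc=[]
#5 0x49→b18/s2 MISS; vc=[10]
#6 0x48→b18/s2 L1-HIT; vc=[10]
#7 0x2a→b10/s2 VC-HIT; vc=[18]
#8 0x5b→b22/s2 MISS; vc=[18,10]
#9 0x29→b10/s2 VC-HIT; vc=[18,22]
#10 0x4a→b18/s2 VC-HIT; vc=[10,22]
#11 0x5b→b22/s2 VC-HIT; vc=[10,18]

MISSES = 3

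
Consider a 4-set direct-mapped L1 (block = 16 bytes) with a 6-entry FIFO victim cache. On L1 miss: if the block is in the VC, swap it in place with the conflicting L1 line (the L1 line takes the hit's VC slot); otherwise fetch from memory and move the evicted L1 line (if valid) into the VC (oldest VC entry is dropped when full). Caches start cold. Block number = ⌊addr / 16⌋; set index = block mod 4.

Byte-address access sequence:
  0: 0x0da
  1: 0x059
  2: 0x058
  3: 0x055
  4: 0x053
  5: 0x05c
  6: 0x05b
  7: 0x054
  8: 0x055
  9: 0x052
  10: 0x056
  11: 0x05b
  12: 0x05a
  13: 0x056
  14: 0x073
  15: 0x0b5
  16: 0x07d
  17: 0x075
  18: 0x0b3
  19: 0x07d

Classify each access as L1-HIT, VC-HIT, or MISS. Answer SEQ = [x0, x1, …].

SEQ = [MISS, MISS, L1-HIT, L1-HIT, L1-HIT, L1-HIT, L1-HIT, L1-HIT, L1-HIT, L1-HIT, L1-HIT, L1-HIT, L1-HIT, L1-HIT, MISS, MISS, VC-HIT, L1-HIT, VC-HIT, VC-HIT]

0: 0xda (blk 13, set 1) → MISS  vc=[]
1: 0x59 (blk 5, set 1) → MISS  vc=[13]
2: 0x58 (blk 5, set 1) → L1-HIT  vc=[13]
3: 0x55 (blk 5, set 1) → L1-HIT  vc=[13]
4: 0x53 (blk 5, set 1) → L1-HIT  vc=[13]
5: 0x5c (blk 5, set 1) → L1-HIT  vc=[13]
6: 0x5b (blk 5, set 1) → L1-HIT  vc=[13]
7: 0x54 (blk 5, set 1) → L1-HIT  vc=[13]
8: 0x55 (blk 5, set 1) → L1-HIT  vc=[13]
9: 0x52 (blk 5, set 1) → L1-HIT  vc=[13]
10: 0x56 (blk 5, set 1) → L1-HIT  vc=[13]
11: 0x5b (blk 5, set 1) → L1-HIT  vc=[13]
12: 0x5a (blk 5, set 1) → L1-HIT  vc=[13]
13: 0x56 (blk 5, set 1) → L1-HIT  vc=[13]
14: 0x73 (blk 7, set 3) → MISS  vc=[13]
15: 0xb5 (blk 11, set 3) → MISS  vc=[13, 7]
16: 0x7d (blk 7, set 3) → VC-HIT  vc=[13, 11]
17: 0x75 (blk 7, set 3) → L1-HIT  vc=[13, 11]
18: 0xb3 (blk 11, set 3) → VC-HIT  vc=[13, 7]
19: 0x7d (blk 7, set 3) → VC-HIT  vc=[13, 11]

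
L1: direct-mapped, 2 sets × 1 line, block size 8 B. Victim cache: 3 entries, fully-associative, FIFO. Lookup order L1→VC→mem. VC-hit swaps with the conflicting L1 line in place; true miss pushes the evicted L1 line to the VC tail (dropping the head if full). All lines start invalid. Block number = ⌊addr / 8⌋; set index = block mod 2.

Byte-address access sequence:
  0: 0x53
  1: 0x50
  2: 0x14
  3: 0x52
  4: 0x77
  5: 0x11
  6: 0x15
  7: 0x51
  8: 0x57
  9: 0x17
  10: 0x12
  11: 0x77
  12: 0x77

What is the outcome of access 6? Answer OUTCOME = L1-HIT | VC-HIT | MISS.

OUTCOME = L1-HIT

#0 0x53→b10/s0 MISS; vc=[]
#1 0x50→b10/s0 L1-HIT; vc=[]
#2 0x14→b2/s0 MISS; vc=[10]
#3 0x52→b10/s0 VC-HIT; vc=[2]
#4 0x77→b14/s0 MISS; vc=[2,10]
#5 0x11→b2/s0 VC-HIT; vc=[14,10]
#6 0x15→b2/s0 L1-HIT; vc=[14,10]
#7 0x51→b10/s0 VC-HIT; vc=[14,2]
#8 0x57→b10/s0 L1-HIT; vc=[14,2]
#9 0x17→b2/s0 VC-HIT; vc=[14,10]
#10 0x12→b2/s0 L1-HIT; vc=[14,10]
#11 0x77→b14/s0 VC-HIT; vc=[2,10]
#12 0x77→b14/s0 L1-HIT; vc=[2,10]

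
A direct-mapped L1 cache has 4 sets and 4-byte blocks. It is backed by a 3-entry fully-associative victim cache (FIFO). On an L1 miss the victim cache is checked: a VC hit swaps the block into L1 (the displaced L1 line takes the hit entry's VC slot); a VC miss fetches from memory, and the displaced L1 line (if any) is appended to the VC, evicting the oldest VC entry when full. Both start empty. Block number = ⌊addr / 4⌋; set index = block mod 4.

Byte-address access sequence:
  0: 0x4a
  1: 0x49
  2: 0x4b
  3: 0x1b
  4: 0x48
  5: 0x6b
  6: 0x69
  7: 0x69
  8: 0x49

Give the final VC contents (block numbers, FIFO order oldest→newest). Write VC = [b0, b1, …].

  [0] addr=0x4a blk=18 s=2: MISS | VC []
  [1] addr=0x49 blk=18 s=2: L1-HIT | VC []
  [2] addr=0x4b blk=18 s=2: L1-HIT | VC []
  [3] addr=0x1b blk=6 s=2: MISS | VC [18]
  [4] addr=0x48 blk=18 s=2: VC-HIT | VC [6]
  [5] addr=0x6b blk=26 s=2: MISS | VC [6, 18]
  [6] addr=0x69 blk=26 s=2: L1-HIT | VC [6, 18]
  [7] addr=0x69 blk=26 s=2: L1-HIT | VC [6, 18]
  [8] addr=0x49 blk=18 s=2: VC-HIT | VC [6, 26]

VC = [6, 26]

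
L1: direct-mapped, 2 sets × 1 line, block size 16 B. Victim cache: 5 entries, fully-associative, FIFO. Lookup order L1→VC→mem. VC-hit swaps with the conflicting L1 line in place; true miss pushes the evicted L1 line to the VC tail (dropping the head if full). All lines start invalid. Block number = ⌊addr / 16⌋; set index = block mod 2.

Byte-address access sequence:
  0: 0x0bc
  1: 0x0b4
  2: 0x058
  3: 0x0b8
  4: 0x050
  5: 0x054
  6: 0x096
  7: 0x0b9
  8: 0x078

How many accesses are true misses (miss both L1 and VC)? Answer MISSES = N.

0: 0xbc (blk 11, set 1) → MISS  vc=[]
1: 0xb4 (blk 11, set 1) → L1-HIT  vc=[]
2: 0x58 (blk 5, set 1) → MISS  vc=[11]
3: 0xb8 (blk 11, set 1) → VC-HIT  vc=[5]
4: 0x50 (blk 5, set 1) → VC-HIT  vc=[11]
5: 0x54 (blk 5, set 1) → L1-HIT  vc=[11]
6: 0x96 (blk 9, set 1) → MISS  vc=[11, 5]
7: 0xb9 (blk 11, set 1) → VC-HIT  vc=[9, 5]
8: 0x78 (blk 7, set 1) → MISS  vc=[9, 5, 11]

MISSES = 4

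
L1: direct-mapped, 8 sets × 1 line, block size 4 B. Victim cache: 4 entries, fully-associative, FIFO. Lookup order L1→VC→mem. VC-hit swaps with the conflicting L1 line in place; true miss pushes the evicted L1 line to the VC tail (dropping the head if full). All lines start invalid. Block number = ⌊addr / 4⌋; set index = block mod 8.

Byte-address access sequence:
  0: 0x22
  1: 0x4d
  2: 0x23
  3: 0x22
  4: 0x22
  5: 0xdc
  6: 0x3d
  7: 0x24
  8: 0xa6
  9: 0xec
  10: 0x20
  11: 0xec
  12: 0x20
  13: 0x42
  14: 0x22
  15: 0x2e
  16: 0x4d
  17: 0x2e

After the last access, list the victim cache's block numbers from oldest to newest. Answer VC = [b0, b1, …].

VC = [9, 19, 16, 59]

0: 0x22 (blk 8, set 0) → MISS  vc=[]
1: 0x4d (blk 19, set 3) → MISS  vc=[]
2: 0x23 (blk 8, set 0) → L1-HIT  vc=[]
3: 0x22 (blk 8, set 0) → L1-HIT  vc=[]
4: 0x22 (blk 8, set 0) → L1-HIT  vc=[]
5: 0xdc (blk 55, set 7) → MISS  vc=[]
6: 0x3d (blk 15, set 7) → MISS  vc=[55]
7: 0x24 (blk 9, set 1) → MISS  vc=[55]
8: 0xa6 (blk 41, set 1) → MISS  vc=[55, 9]
9: 0xec (blk 59, set 3) → MISS  vc=[55, 9, 19]
10: 0x20 (blk 8, set 0) → L1-HIT  vc=[55, 9, 19]
11: 0xec (blk 59, set 3) → L1-HIT  vc=[55, 9, 19]
12: 0x20 (blk 8, set 0) → L1-HIT  vc=[55, 9, 19]
13: 0x42 (blk 16, set 0) → MISS  vc=[55, 9, 19, 8]
14: 0x22 (blk 8, set 0) → VC-HIT  vc=[55, 9, 19, 16]
15: 0x2e (blk 11, set 3) → MISS  vc=[9, 19, 16, 59]
16: 0x4d (blk 19, set 3) → VC-HIT  vc=[9, 11, 16, 59]
17: 0x2e (blk 11, set 3) → VC-HIT  vc=[9, 19, 16, 59]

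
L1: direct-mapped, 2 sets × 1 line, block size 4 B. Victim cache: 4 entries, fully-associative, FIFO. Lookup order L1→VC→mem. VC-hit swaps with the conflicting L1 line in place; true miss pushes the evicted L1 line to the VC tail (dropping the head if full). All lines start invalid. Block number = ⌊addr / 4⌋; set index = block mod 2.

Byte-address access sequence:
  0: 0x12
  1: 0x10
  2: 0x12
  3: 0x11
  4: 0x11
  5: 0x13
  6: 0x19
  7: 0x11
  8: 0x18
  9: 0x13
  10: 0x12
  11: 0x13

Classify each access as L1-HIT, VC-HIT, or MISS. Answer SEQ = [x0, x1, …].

#0 0x12→b4/s0 MISS; vc=[]
#1 0x10→b4/s0 L1-HIT; vc=[]
#2 0x12→b4/s0 L1-HIT; vc=[]
#3 0x11→b4/s0 L1-HIT; vc=[]
#4 0x11→b4/s0 L1-HIT; vc=[]
#5 0x13→b4/s0 L1-HIT; vc=[]
#6 0x19→b6/s0 MISS; vc=[4]
#7 0x11→b4/s0 VC-HIT; vc=[6]
#8 0x18→b6/s0 VC-HIT; vc=[4]
#9 0x13→b4/s0 VC-HIT; vc=[6]
#10 0x12→b4/s0 L1-HIT; vc=[6]
#11 0x13→b4/s0 L1-HIT; vc=[6]

SEQ = [MISS, L1-HIT, L1-HIT, L1-HIT, L1-HIT, L1-HIT, MISS, VC-HIT, VC-HIT, VC-HIT, L1-HIT, L1-HIT]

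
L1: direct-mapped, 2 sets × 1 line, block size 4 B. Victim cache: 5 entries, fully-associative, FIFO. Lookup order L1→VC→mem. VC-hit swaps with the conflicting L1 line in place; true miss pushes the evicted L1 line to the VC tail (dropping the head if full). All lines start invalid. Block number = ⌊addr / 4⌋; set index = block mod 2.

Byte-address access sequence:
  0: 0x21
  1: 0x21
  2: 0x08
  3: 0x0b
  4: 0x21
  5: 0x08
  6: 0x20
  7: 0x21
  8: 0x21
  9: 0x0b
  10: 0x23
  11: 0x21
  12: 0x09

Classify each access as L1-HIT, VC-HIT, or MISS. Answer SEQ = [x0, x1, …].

0: 0x21 (blk 8, set 0) → MISS  vc=[]
1: 0x21 (blk 8, set 0) → L1-HIT  vc=[]
2: 0x8 (blk 2, set 0) → MISS  vc=[8]
3: 0xb (blk 2, set 0) → L1-HIT  vc=[8]
4: 0x21 (blk 8, set 0) → VC-HIT  vc=[2]
5: 0x8 (blk 2, set 0) → VC-HIT  vc=[8]
6: 0x20 (blk 8, set 0) → VC-HIT  vc=[2]
7: 0x21 (blk 8, set 0) → L1-HIT  vc=[2]
8: 0x21 (blk 8, set 0) → L1-HIT  vc=[2]
9: 0xb (blk 2, set 0) → VC-HIT  vc=[8]
10: 0x23 (blk 8, set 0) → VC-HIT  vc=[2]
11: 0x21 (blk 8, set 0) → L1-HIT  vc=[2]
12: 0x9 (blk 2, set 0) → VC-HIT  vc=[8]

SEQ = [MISS, L1-HIT, MISS, L1-HIT, VC-HIT, VC-HIT, VC-HIT, L1-HIT, L1-HIT, VC-HIT, VC-HIT, L1-HIT, VC-HIT]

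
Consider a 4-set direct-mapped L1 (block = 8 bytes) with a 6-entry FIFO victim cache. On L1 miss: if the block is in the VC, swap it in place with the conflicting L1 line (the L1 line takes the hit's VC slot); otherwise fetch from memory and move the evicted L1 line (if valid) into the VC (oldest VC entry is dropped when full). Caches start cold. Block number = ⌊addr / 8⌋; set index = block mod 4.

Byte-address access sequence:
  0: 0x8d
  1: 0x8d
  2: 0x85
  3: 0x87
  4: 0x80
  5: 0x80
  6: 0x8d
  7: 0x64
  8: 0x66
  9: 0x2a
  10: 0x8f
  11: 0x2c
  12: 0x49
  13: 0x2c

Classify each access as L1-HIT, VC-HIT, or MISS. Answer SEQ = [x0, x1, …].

0: 0x8d (blk 17, set 1) → MISS  vc=[]
1: 0x8d (blk 17, set 1) → L1-HIT  vc=[]
2: 0x85 (blk 16, set 0) → MISS  vc=[]
3: 0x87 (blk 16, set 0) → L1-HIT  vc=[]
4: 0x80 (blk 16, set 0) → L1-HIT  vc=[]
5: 0x80 (blk 16, set 0) → L1-HIT  vc=[]
6: 0x8d (blk 17, set 1) → L1-HIT  vc=[]
7: 0x64 (blk 12, set 0) → MISS  vc=[16]
8: 0x66 (blk 12, set 0) → L1-HIT  vc=[16]
9: 0x2a (blk 5, set 1) → MISS  vc=[16, 17]
10: 0x8f (blk 17, set 1) → VC-HIT  vc=[16, 5]
11: 0x2c (blk 5, set 1) → VC-HIT  vc=[16, 17]
12: 0x49 (blk 9, set 1) → MISS  vc=[16, 17, 5]
13: 0x2c (blk 5, set 1) → VC-HIT  vc=[16, 17, 9]

SEQ = [MISS, L1-HIT, MISS, L1-HIT, L1-HIT, L1-HIT, L1-HIT, MISS, L1-HIT, MISS, VC-HIT, VC-HIT, MISS, VC-HIT]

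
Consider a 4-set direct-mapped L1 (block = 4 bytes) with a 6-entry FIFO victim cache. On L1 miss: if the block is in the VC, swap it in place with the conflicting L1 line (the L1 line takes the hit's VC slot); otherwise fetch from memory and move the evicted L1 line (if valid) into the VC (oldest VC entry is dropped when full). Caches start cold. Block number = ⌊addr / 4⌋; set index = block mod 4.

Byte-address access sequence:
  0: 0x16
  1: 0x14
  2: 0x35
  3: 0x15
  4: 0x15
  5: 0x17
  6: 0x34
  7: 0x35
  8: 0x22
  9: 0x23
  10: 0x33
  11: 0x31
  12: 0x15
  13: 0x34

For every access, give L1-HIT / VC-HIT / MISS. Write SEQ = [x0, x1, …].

SEQ = [MISS, L1-HIT, MISS, VC-HIT, L1-HIT, L1-HIT, VC-HIT, L1-HIT, MISS, L1-HIT, MISS, L1-HIT, VC-HIT, VC-HIT]

#0 0x16→b5/s1 MISS; vc=[]
#1 0x14→b5/s1 L1-HIT; vc=[]
#2 0x35→b13/s1 MISS; vc=[5]
#3 0x15→b5/s1 VC-HIT; vc=[13]
#4 0x15→b5/s1 L1-HIT; vc=[13]
#5 0x17→b5/s1 L1-HIT; vc=[13]
#6 0x34→b13/s1 VC-HIT; vc=[5]
#7 0x35→b13/s1 L1-HIT; vc=[5]
#8 0x22→b8/s0 MISS; vc=[5]
#9 0x23→b8/s0 L1-HIT; vc=[5]
#10 0x33→b12/s0 MISS; vc=[5,8]
#11 0x31→b12/s0 L1-HIT; vc=[5,8]
#12 0x15→b5/s1 VC-HIT; vc=[13,8]
#13 0x34→b13/s1 VC-HIT; vc=[5,8]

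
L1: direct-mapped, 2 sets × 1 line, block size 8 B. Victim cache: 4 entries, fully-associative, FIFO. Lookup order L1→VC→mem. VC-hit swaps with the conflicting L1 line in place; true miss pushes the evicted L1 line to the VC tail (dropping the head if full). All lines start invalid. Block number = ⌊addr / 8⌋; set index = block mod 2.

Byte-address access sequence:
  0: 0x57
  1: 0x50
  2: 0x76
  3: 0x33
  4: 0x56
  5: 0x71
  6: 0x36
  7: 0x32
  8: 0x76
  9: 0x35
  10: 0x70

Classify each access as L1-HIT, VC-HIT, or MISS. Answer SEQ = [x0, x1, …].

SEQ = [MISS, L1-HIT, MISS, MISS, VC-HIT, VC-HIT, VC-HIT, L1-HIT, VC-HIT, VC-HIT, VC-HIT]

#0 0x57→b10/s0 MISS; vc=[]
#1 0x50→b10/s0 L1-HIT; vc=[]
#2 0x76→b14/s0 MISS; vc=[10]
#3 0x33→b6/s0 MISS; vc=[10,14]
#4 0x56→b10/s0 VC-HIT; vc=[6,14]
#5 0x71→b14/s0 VC-HIT; vc=[6,10]
#6 0x36→b6/s0 VC-HIT; vc=[14,10]
#7 0x32→b6/s0 L1-HIT; vc=[14,10]
#8 0x76→b14/s0 VC-HIT; vc=[6,10]
#9 0x35→b6/s0 VC-HIT; vc=[14,10]
#10 0x70→b14/s0 VC-HIT; vc=[6,10]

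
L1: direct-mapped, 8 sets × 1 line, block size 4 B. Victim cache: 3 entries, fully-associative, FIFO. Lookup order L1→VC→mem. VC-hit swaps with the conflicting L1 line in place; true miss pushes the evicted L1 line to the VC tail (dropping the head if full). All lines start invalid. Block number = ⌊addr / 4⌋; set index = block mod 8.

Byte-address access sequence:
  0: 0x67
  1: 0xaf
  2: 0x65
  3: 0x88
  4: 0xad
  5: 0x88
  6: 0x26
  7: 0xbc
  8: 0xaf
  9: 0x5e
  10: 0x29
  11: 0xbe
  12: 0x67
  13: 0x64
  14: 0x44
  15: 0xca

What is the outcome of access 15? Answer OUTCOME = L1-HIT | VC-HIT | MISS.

  [0] addr=0x67 blk=25 s=1: MISS | VC []
  [1] addr=0xaf blk=43 s=3: MISS | VC []
  [2] addr=0x65 blk=25 s=1: L1-HIT | VC []
  [3] addr=0x88 blk=34 s=2: MISS | VC []
  [4] addr=0xad blk=43 s=3: L1-HIT | VC []
  [5] addr=0x88 blk=34 s=2: L1-HIT | VC []
  [6] addr=0x26 blk=9 s=1: MISS | VC [25]
  [7] addr=0xbc blk=47 s=7: MISS | VC [25]
  [8] addr=0xaf blk=43 s=3: L1-HIT | VC [25]
  [9] addr=0x5e blk=23 s=7: MISS | VC [25, 47]
  [10] addr=0x29 blk=10 s=2: MISS | VC [25, 47, 34]
  [11] addr=0xbe blk=47 s=7: VC-HIT | VC [25, 23, 34]
  [12] addr=0x67 blk=25 s=1: VC-HIT | VC [9, 23, 34]
  [13] addr=0x64 blk=25 s=1: L1-HIT | VC [9, 23, 34]
  [14] addr=0x44 blk=17 s=1: MISS | VC [23, 34, 25]
  [15] addr=0xca blk=50 s=2: MISS | VC [34, 25, 10]

OUTCOME = MISS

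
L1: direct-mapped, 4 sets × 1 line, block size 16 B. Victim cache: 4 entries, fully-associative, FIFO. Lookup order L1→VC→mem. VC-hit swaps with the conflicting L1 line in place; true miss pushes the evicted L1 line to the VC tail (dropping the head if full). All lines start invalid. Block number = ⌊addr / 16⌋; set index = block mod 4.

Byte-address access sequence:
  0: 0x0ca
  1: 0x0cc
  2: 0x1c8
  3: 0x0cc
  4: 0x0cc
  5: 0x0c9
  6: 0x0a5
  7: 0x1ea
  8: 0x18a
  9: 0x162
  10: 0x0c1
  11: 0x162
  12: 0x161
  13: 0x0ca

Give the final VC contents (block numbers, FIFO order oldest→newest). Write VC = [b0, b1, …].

VC = [28, 10, 24, 30]

#0 0xca→b12/s0 MISS; vc=[]
#1 0xcc→b12/s0 L1-HIT; vc=[]
#2 0x1c8→b28/s0 MISS; vc=[12]
#3 0xcc→b12/s0 VC-HIT; vc=[28]
#4 0xcc→b12/s0 L1-HIT; vc=[28]
#5 0xc9→b12/s0 L1-HIT; vc=[28]
#6 0xa5→b10/s2 MISS; vc=[28]
#7 0x1ea→b30/s2 MISS; vc=[28,10]
#8 0x18a→b24/s0 MISS; vc=[28,10,12]
#9 0x162→b22/s2 MISS; vc=[28,10,12,30]
#10 0xc1→b12/s0 VC-HIT; vc=[28,10,24,30]
#11 0x162→b22/s2 L1-HIT; vc=[28,10,24,30]
#12 0x161→b22/s2 L1-HIT; vc=[28,10,24,30]
#13 0xca→b12/s0 L1-HIT; vc=[28,10,24,30]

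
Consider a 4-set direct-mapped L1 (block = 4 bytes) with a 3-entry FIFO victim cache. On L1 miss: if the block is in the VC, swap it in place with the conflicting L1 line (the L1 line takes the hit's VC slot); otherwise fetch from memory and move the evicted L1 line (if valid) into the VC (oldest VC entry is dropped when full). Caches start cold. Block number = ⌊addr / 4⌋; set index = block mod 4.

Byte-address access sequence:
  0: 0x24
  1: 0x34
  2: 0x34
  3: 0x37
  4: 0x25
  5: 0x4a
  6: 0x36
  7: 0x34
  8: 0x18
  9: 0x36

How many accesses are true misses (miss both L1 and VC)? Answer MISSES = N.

MISSES = 4

  [0] addr=0x24 blk=9 s=1: MISS | VC []
  [1] addr=0x34 blk=13 s=1: MISS | VC [9]
  [2] addr=0x34 blk=13 s=1: L1-HIT | VC [9]
  [3] addr=0x37 blk=13 s=1: L1-HIT | VC [9]
  [4] addr=0x25 blk=9 s=1: VC-HIT | VC [13]
  [5] addr=0x4a blk=18 s=2: MISS | VC [13]
  [6] addr=0x36 blk=13 s=1: VC-HIT | VC [9]
  [7] addr=0x34 blk=13 s=1: L1-HIT | VC [9]
  [8] addr=0x18 blk=6 s=2: MISS | VC [9, 18]
  [9] addr=0x36 blk=13 s=1: L1-HIT | VC [9, 18]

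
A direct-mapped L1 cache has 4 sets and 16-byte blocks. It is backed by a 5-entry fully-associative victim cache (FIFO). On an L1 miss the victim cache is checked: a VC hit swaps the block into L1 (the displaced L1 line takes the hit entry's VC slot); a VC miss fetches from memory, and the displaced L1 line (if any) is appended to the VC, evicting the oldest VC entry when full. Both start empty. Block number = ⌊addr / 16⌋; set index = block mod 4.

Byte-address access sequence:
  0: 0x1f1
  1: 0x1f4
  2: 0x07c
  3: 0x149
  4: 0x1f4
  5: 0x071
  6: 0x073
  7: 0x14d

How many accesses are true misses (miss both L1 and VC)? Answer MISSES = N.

#0 0x1f1→b31/s3 MISS; vc=[]
#1 0x1f4→b31/s3 L1-HIT; vc=[]
#2 0x7c→b7/s3 MISS; vc=[31]
#3 0x149→b20/s0 MISS; vc=[31]
#4 0x1f4→b31/s3 VC-HIT; vc=[7]
#5 0x71→b7/s3 VC-HIT; vc=[31]
#6 0x73→b7/s3 L1-HIT; vc=[31]
#7 0x14d→b20/s0 L1-HIT; vc=[31]

MISSES = 3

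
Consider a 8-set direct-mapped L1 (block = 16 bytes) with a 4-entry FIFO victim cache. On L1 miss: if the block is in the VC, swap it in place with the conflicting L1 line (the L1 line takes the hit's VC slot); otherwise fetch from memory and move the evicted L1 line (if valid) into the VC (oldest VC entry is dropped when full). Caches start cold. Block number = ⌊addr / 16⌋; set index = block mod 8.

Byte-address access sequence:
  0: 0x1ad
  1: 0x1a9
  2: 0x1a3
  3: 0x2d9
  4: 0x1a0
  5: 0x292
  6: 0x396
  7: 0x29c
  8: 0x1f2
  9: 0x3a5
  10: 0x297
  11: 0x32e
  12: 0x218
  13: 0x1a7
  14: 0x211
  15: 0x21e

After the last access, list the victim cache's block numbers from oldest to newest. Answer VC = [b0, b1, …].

  [0] addr=0x1ad blk=26 s=2: MISS | VC []
  [1] addr=0x1a9 blk=26 s=2: L1-HIT | VC []
  [2] addr=0x1a3 blk=26 s=2: L1-HIT | VC []
  [3] addr=0x2d9 blk=45 s=5: MISS | VC []
  [4] addr=0x1a0 blk=26 s=2: L1-HIT | VC []
  [5] addr=0x292 blk=41 s=1: MISS | VC []
  [6] addr=0x396 blk=57 s=1: MISS | VC [41]
  [7] addr=0x29c blk=41 s=1: VC-HIT | VC [57]
  [8] addr=0x1f2 blk=31 s=7: MISS | VC [57]
  [9] addr=0x3a5 blk=58 s=2: MISS | VC [57, 26]
  [10] addr=0x297 blk=41 s=1: L1-HIT | VC [57, 26]
  [11] addr=0x32e blk=50 s=2: MISS | VC [57, 26, 58]
  [12] addr=0x218 blk=33 s=1: MISS | VC [57, 26, 58, 41]
  [13] addr=0x1a7 blk=26 s=2: VC-HIT | VC [57, 50, 58, 41]
  [14] addr=0x211 blk=33 s=1: L1-HIT | VC [57, 50, 58, 41]
  [15] addr=0x21e blk=33 s=1: L1-HIT | VC [57, 50, 58, 41]

VC = [57, 50, 58, 41]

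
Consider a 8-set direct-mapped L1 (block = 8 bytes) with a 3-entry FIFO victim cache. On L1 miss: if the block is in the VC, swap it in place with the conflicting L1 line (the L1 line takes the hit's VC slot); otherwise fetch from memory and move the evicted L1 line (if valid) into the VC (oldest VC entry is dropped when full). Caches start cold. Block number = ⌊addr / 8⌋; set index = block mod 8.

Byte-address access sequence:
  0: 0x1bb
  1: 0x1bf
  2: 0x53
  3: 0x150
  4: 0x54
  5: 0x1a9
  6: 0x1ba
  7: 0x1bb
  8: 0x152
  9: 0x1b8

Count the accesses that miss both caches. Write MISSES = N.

#0 0x1bb→b55/s7 MISS; vc=[]
#1 0x1bf→b55/s7 L1-HIT; vc=[]
#2 0x53→b10/s2 MISS; vc=[]
#3 0x150→b42/s2 MISS; vc=[10]
#4 0x54→b10/s2 VC-HIT; vc=[42]
#5 0x1a9→b53/s5 MISS; vc=[42]
#6 0x1ba→b55/s7 L1-HIT; vc=[42]
#7 0x1bb→b55/s7 L1-HIT; vc=[42]
#8 0x152→b42/s2 VC-HIT; vc=[10]
#9 0x1b8→b55/s7 L1-HIT; vc=[10]

MISSES = 4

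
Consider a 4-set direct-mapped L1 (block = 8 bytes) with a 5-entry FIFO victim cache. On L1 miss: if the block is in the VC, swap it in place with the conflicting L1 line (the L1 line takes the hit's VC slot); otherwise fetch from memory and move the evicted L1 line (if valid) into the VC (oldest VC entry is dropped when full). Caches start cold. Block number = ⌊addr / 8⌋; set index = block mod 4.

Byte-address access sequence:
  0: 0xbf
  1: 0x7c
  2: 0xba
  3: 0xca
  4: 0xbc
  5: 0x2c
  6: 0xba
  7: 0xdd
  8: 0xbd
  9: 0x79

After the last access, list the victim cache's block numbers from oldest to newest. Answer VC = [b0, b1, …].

VC = [23, 25, 27]

0: 0xbf (blk 23, set 3) → MISS  vc=[]
1: 0x7c (blk 15, set 3) → MISS  vc=[23]
2: 0xba (blk 23, set 3) → VC-HIT  vc=[15]
3: 0xca (blk 25, set 1) → MISS  vc=[15]
4: 0xbc (blk 23, set 3) → L1-HIT  vc=[15]
5: 0x2c (blk 5, set 1) → MISS  vc=[15, 25]
6: 0xba (blk 23, set 3) → L1-HIT  vc=[15, 25]
7: 0xdd (blk 27, set 3) → MISS  vc=[15, 25, 23]
8: 0xbd (blk 23, set 3) → VC-HIT  vc=[15, 25, 27]
9: 0x79 (blk 15, set 3) → VC-HIT  vc=[23, 25, 27]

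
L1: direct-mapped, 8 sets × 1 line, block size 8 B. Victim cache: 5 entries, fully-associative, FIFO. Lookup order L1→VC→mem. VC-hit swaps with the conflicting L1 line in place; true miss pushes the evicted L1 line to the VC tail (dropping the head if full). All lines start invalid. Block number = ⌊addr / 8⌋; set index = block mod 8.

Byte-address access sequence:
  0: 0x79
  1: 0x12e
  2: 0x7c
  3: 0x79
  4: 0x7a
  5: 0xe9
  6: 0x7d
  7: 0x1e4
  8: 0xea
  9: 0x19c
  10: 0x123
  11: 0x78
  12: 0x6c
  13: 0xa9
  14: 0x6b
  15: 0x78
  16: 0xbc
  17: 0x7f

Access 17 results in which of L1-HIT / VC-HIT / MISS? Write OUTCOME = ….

OUTCOME = VC-HIT

#0 0x79→b15/s7 MISS; vc=[]
#1 0x12e→b37/s5 MISS; vc=[]
#2 0x7c→b15/s7 L1-HIT; vc=[]
#3 0x79→b15/s7 L1-HIT; vc=[]
#4 0x7a→b15/s7 L1-HIT; vc=[]
#5 0xe9→b29/s5 MISS; vc=[37]
#6 0x7d→b15/s7 L1-HIT; vc=[37]
#7 0x1e4→b60/s4 MISS; vc=[37]
#8 0xea→b29/s5 L1-HIT; vc=[37]
#9 0x19c→b51/s3 MISS; vc=[37]
#10 0x123→b36/s4 MISS; vc=[37,60]
#11 0x78→b15/s7 L1-HIT; vc=[37,60]
#12 0x6c→b13/s5 MISS; vc=[37,60,29]
#13 0xa9→b21/s5 MISS; vc=[37,60,29,13]
#14 0x6b→b13/s5 VC-HIT; vc=[37,60,29,21]
#15 0x78→b15/s7 L1-HIT; vc=[37,60,29,21]
#16 0xbc→b23/s7 MISS; vc=[37,60,29,21,15]
#17 0x7f→b15/s7 VC-HIT; vc=[37,60,29,21,23]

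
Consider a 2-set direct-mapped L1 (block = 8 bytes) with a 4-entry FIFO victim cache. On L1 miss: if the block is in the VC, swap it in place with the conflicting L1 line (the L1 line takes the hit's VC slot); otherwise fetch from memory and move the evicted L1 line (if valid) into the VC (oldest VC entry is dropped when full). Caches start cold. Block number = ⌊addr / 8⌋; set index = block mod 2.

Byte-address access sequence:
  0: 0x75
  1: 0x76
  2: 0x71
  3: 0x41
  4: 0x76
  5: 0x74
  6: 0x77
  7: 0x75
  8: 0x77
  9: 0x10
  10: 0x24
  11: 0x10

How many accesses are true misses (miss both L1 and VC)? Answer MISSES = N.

  [0] addr=0x75 blk=14 s=0: MISS | VC []
  [1] addr=0x76 blk=14 s=0: L1-HIT | VC []
  [2] addr=0x71 blk=14 s=0: L1-HIT | VC []
  [3] addr=0x41 blk=8 s=0: MISS | VC [14]
  [4] addr=0x76 blk=14 s=0: VC-HIT | VC [8]
  [5] addr=0x74 blk=14 s=0: L1-HIT | VC [8]
  [6] addr=0x77 blk=14 s=0: L1-HIT | VC [8]
  [7] addr=0x75 blk=14 s=0: L1-HIT | VC [8]
  [8] addr=0x77 blk=14 s=0: L1-HIT | VC [8]
  [9] addr=0x10 blk=2 s=0: MISS | VC [8, 14]
  [10] addr=0x24 blk=4 s=0: MISS | VC [8, 14, 2]
  [11] addr=0x10 blk=2 s=0: VC-HIT | VC [8, 14, 4]

MISSES = 4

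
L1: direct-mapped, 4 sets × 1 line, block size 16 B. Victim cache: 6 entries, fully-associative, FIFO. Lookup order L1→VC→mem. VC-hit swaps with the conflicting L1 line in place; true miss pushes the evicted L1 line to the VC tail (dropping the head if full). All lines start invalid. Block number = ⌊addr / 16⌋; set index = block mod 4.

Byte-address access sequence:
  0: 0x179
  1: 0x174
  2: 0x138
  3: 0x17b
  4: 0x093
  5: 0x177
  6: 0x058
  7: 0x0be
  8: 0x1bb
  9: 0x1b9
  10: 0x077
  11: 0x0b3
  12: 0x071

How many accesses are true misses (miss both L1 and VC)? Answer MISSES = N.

  [0] addr=0x179 blk=23 s=3: MISS | VC []
  [1] addr=0x174 blk=23 s=3: L1-HIT | VC []
  [2] addr=0x138 blk=19 s=3: MISS | VC [23]
  [3] addr=0x17b blk=23 s=3: VC-HIT | VC [19]
  [4] addr=0x93 blk=9 s=1: MISS | VC [19]
  [5] addr=0x177 blk=23 s=3: L1-HIT | VC [19]
  [6] addr=0x58 blk=5 s=1: MISS | VC [19, 9]
  [7] addr=0xbe blk=11 s=3: MISS | VC [19, 9, 23]
  [8] addr=0x1bb blk=27 s=3: MISS | VC [19, 9, 23, 11]
  [9] addr=0x1b9 blk=27 s=3: L1-HIT | VC [19, 9, 23, 11]
  [10] addr=0x77 blk=7 s=3: MISS | VC [19, 9, 23, 11, 27]
  [11] addr=0xb3 blk=11 s=3: VC-HIT | VC [19, 9, 23, 7, 27]
  [12] addr=0x71 blk=7 s=3: VC-HIT | VC [19, 9, 23, 11, 27]

MISSES = 7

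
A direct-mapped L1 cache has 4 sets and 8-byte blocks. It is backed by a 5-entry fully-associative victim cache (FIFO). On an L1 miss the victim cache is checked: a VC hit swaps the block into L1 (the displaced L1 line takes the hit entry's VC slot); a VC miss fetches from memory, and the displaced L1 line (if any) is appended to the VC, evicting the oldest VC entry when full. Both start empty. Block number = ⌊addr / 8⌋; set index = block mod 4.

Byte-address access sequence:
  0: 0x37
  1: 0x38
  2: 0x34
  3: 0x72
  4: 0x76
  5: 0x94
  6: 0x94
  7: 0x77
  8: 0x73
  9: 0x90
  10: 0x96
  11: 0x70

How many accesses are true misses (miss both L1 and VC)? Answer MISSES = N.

MISSES = 4

  [0] addr=0x37 blk=6 s=2: MISS | VC []
  [1] addr=0x38 blk=7 s=3: MISS | VC []
  [2] addr=0x34 blk=6 s=2: L1-HIT | VC []
  [3] addr=0x72 blk=14 s=2: MISS | VC [6]
  [4] addr=0x76 blk=14 s=2: L1-HIT | VC [6]
  [5] addr=0x94 blk=18 s=2: MISS | VC [6, 14]
  [6] addr=0x94 blk=18 s=2: L1-HIT | VC [6, 14]
  [7] addr=0x77 blk=14 s=2: VC-HIT | VC [6, 18]
  [8] addr=0x73 blk=14 s=2: L1-HIT | VC [6, 18]
  [9] addr=0x90 blk=18 s=2: VC-HIT | VC [6, 14]
  [10] addr=0x96 blk=18 s=2: L1-HIT | VC [6, 14]
  [11] addr=0x70 blk=14 s=2: VC-HIT | VC [6, 18]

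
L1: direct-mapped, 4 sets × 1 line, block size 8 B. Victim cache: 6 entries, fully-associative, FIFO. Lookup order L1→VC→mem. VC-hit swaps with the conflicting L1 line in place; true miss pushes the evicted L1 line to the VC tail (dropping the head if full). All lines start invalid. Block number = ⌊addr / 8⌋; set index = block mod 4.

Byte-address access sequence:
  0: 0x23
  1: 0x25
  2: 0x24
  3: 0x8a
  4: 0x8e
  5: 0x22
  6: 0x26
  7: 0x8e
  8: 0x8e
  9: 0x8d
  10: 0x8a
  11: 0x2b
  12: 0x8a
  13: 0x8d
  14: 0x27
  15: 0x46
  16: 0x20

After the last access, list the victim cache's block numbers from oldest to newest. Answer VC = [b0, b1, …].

  [0] addr=0x23 blk=4 s=0: MISS | VC []
  [1] addr=0x25 blk=4 s=0: L1-HIT | VC []
  [2] addr=0x24 blk=4 s=0: L1-HIT | VC []
  [3] addr=0x8a blk=17 s=1: MISS | VC []
  [4] addr=0x8e blk=17 s=1: L1-HIT | VC []
  [5] addr=0x22 blk=4 s=0: L1-HIT | VC []
  [6] addr=0x26 blk=4 s=0: L1-HIT | VC []
  [7] addr=0x8e blk=17 s=1: L1-HIT | VC []
  [8] addr=0x8e blk=17 s=1: L1-HIT | VC []
  [9] addr=0x8d blk=17 s=1: L1-HIT | VC []
  [10] addr=0x8a blk=17 s=1: L1-HIT | VC []
  [11] addr=0x2b blk=5 s=1: MISS | VC [17]
  [12] addr=0x8a blk=17 s=1: VC-HIT | VC [5]
  [13] addr=0x8d blk=17 s=1: L1-HIT | VC [5]
  [14] addr=0x27 blk=4 s=0: L1-HIT | VC [5]
  [15] addr=0x46 blk=8 s=0: MISS | VC [5, 4]
  [16] addr=0x20 blk=4 s=0: VC-HIT | VC [5, 8]

VC = [5, 8]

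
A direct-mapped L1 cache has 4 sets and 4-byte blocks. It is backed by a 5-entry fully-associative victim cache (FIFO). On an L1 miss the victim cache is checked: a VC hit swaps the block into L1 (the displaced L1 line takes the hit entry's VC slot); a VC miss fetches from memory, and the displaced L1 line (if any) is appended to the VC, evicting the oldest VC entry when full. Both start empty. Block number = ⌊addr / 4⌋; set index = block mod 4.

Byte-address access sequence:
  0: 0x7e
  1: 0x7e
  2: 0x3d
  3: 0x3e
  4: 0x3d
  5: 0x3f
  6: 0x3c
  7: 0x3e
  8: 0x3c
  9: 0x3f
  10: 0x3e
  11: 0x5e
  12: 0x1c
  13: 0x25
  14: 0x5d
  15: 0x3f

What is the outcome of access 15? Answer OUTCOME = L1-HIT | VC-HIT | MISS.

OUTCOME = VC-HIT

0: 0x7e (blk 31, set 3) → MISS  vc=[]
1: 0x7e (blk 31, set 3) → L1-HIT  vc=[]
2: 0x3d (blk 15, set 3) → MISS  vc=[31]
3: 0x3e (blk 15, set 3) → L1-HIT  vc=[31]
4: 0x3d (blk 15, set 3) → L1-HIT  vc=[31]
5: 0x3f (blk 15, set 3) → L1-HIT  vc=[31]
6: 0x3c (blk 15, set 3) → L1-HIT  vc=[31]
7: 0x3e (blk 15, set 3) → L1-HIT  vc=[31]
8: 0x3c (blk 15, set 3) → L1-HIT  vc=[31]
9: 0x3f (blk 15, set 3) → L1-HIT  vc=[31]
10: 0x3e (blk 15, set 3) → L1-HIT  vc=[31]
11: 0x5e (blk 23, set 3) → MISS  vc=[31, 15]
12: 0x1c (blk 7, set 3) → MISS  vc=[31, 15, 23]
13: 0x25 (blk 9, set 1) → MISS  vc=[31, 15, 23]
14: 0x5d (blk 23, set 3) → VC-HIT  vc=[31, 15, 7]
15: 0x3f (blk 15, set 3) → VC-HIT  vc=[31, 23, 7]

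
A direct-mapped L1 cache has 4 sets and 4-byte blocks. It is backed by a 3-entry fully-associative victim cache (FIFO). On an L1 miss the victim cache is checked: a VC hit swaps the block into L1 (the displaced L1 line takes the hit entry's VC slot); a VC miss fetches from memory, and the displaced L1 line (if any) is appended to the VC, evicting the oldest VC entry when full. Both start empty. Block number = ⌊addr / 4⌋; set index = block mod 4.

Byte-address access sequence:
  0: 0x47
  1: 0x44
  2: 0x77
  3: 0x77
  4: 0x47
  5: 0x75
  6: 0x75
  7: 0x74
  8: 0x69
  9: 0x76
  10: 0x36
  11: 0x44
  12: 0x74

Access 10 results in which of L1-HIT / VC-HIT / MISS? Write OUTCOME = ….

  [0] addr=0x47 blk=17 s=1: MISS | VC []
  [1] addr=0x44 blk=17 s=1: L1-HIT | VC []
  [2] addr=0x77 blk=29 s=1: MISS | VC [17]
  [3] addr=0x77 blk=29 s=1: L1-HIT | VC [17]
  [4] addr=0x47 blk=17 s=1: VC-HIT | VC [29]
  [5] addr=0x75 blk=29 s=1: VC-HIT | VC [17]
  [6] addr=0x75 blk=29 s=1: L1-HIT | VC [17]
  [7] addr=0x74 blk=29 s=1: L1-HIT | VC [17]
  [8] addr=0x69 blk=26 s=2: MISS | VC [17]
  [9] addr=0x76 blk=29 s=1: L1-HIT | VC [17]
  [10] addr=0x36 blk=13 s=1: MISS | VC [17, 29]
  [11] addr=0x44 blk=17 s=1: VC-HIT | VC [13, 29]
  [12] addr=0x74 blk=29 s=1: VC-HIT | VC [13, 17]

OUTCOME = MISS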